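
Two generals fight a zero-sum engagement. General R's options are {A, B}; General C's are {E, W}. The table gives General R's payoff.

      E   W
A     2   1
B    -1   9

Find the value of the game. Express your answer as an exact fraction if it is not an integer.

19/11

Row minima: A → 1, B → -1; maximin = 1.
Column maxima: E → 2, W → 9; minimax = 2.
1 ≠ 2, so there is no saddle point; optimal play is mixed.
Let General R play A with probability p. Expected payoff against E: 2p + (-1)(1−p) = 3p − 1; against W: 1p + 9(1−p) = −8p + 9.
Setting these equal: 3p − 1 = −8p + 9 ⇒ 11p = 10 ⇒ p = 10/11, and the value is (3)·(10/11) − 1 = 19/11.
For General C: with q = P(E), equating A's and B's payoffs gives q + 1 = −10q + 9 ⇒ q = 8/11.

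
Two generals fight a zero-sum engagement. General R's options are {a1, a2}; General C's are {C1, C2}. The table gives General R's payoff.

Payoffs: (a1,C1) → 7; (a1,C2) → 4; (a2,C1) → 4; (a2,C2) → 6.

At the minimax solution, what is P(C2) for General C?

3/5

Row minima: a1 → 4, a2 → 4; maximin = 4.
Column maxima: C1 → 7, C2 → 6; minimax = 6.
4 ≠ 6, so there is no saddle point; optimal play is mixed.
Let General R play a1 with probability p. Expected payoff against C1: 7p + 4(1−p) = 3p + 4; against C2: 4p + 6(1−p) = −2p + 6.
Setting these equal: 3p + 4 = −2p + 6 ⇒ 5p = 2 ⇒ p = 2/5, and the value is (3)·(2/5) + 4 = 26/5.
For General C: with q = P(C1), equating a1's and a2's payoffs gives 3q + 4 = −2q + 6 ⇒ q = 2/5.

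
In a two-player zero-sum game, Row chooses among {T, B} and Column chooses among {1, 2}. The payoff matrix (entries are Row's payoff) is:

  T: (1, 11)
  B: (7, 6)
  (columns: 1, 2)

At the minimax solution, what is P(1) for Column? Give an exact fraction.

5/11

Row minima: T → 1, B → 6; maximin = 6.
Column maxima: 1 → 7, 2 → 11; minimax = 7.
6 ≠ 7, so there is no saddle point; optimal play is mixed.
Let Row play T with probability p. Expected payoff against 1: 1p + 7(1−p) = −6p + 7; against 2: 11p + 6(1−p) = 5p + 6.
Setting these equal: −6p + 7 = 5p + 6 ⇒ −11p = -1 ⇒ p = 1/11, and the value is (-6)·(1/11) + 7 = 71/11.
For Column: with q = P(1), equating T's and B's payoffs gives −10q + 11 = q + 6 ⇒ q = 5/11.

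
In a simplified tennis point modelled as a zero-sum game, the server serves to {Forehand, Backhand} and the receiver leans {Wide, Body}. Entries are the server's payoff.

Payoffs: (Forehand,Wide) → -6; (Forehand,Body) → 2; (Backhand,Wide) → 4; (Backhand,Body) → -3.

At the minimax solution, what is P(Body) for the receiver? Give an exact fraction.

2/3

Row minima: Forehand → -6, Backhand → -3; maximin = -3.
Column maxima: Wide → 4, Body → 2; minimax = 2.
-3 ≠ 2, so there is no saddle point; optimal play is mixed.
Let the server play Forehand with probability p. Expected payoff against Wide: (-6)p + 4(1−p) = −10p + 4; against Body: 2p + (-3)(1−p) = 5p − 3.
Setting these equal: −10p + 4 = 5p − 3 ⇒ −15p = -7 ⇒ p = 7/15, and the value is (-10)·(7/15) + 4 = -2/3.
For the receiver: with q = P(Wide), equating Forehand's and Backhand's payoffs gives −8q + 2 = 7q − 3 ⇒ q = 1/3.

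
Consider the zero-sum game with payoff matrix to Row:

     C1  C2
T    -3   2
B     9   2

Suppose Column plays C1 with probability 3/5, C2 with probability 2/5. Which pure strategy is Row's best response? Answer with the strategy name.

B

Expected payoff of T: (3/5)·(-3) + (2/5)·2 = -1.
Expected payoff of B: (3/5)·9 + (2/5)·2 = 31/5.
The largest is 31/5, so Row's best response is B.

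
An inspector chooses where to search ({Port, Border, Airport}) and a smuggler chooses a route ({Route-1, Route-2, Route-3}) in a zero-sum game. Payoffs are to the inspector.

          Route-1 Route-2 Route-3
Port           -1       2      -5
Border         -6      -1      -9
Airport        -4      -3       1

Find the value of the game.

Row minima: Port → -5, Border → -9, Airport → -4; maximin = -4.
Column maxima: Route-1 → -1, Route-2 → 2, Route-3 → 1; minimax = -1.
-4 ≠ -1, so there is no saddle point; optimal play is mixed.
Border is strictly dominated by Port, so the inspector never plays it.
Route-2 is strictly dominated by Route-1 (it gives the inspector strictly more in every row), so the smuggler never plays it.
On the remaining 2×2 (Port, Airport vs Route-1, Route-3):
Let the inspector play Port with probability p. Expected payoff against Route-1: (-1)p + (-4)(1−p) = 3p − 4; against Route-3: (-5)p + 1(1−p) = −6p + 1.
Setting these equal: 3p − 4 = −6p + 1 ⇒ 9p = 5 ⇒ p = 5/9, and the value is (3)·(5/9) − 4 = -7/3.
For the smuggler: with q = P(Route-1), equating Port's and Airport's payoffs gives 4q − 5 = −5q + 1 ⇒ q = 2/3.

-7/3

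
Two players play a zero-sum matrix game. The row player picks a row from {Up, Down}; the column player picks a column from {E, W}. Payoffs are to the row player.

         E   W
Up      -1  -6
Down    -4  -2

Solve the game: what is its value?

-22/7

Row minima: Up → -6, Down → -4; maximin = -4.
Column maxima: E → -1, W → -2; minimax = -2.
-4 ≠ -2, so there is no saddle point; optimal play is mixed.
Let the row player play Up with probability p. Expected payoff against E: (-1)p + (-4)(1−p) = 3p − 4; against W: (-6)p + (-2)(1−p) = −4p − 2.
Setting these equal: 3p − 4 = −4p − 2 ⇒ 7p = 2 ⇒ p = 2/7, and the value is (3)·(2/7) − 4 = -22/7.
For the column player: with q = P(E), equating Up's and Down's payoffs gives 5q − 6 = −2q − 2 ⇒ q = 4/7.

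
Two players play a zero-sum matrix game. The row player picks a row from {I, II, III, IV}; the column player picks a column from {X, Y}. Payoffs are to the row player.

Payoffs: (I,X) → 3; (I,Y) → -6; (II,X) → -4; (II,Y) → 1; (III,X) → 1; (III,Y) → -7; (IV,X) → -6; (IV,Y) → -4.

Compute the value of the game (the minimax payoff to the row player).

Row minima: I → -6, II → -4, III → -7, IV → -6; maximin = -4.
Column maxima: X → 3, Y → 1; minimax = 1.
-4 ≠ 1, so there is no saddle point; optimal play is mixed.
III is strictly dominated by I, so the row player never plays it.
IV is strictly dominated by II, so the row player never plays it.
On the remaining 2×2 (I, II vs X, Y):
Let the row player play I with probability p. Expected payoff against X: 3p + (-4)(1−p) = 7p − 4; against Y: (-6)p + 1(1−p) = −7p + 1.
Setting these equal: 7p − 4 = −7p + 1 ⇒ 14p = 5 ⇒ p = 5/14, and the value is (7)·(5/14) − 4 = -3/2.
For the column player: with q = P(X), equating I's and II's payoffs gives 9q − 6 = −5q + 1 ⇒ q = 1/2.

-3/2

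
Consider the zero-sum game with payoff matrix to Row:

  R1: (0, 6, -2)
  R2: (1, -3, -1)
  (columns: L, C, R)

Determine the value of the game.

-6/5

Row minima: R1 → -2, R2 → -3; maximin = -2.
Column maxima: L → 1, C → 6, R → -1; minimax = -1.
-2 ≠ -1, so there is no saddle point; optimal play is mixed.
L is strictly dominated by R (it gives Row strictly more in every row), so Column never plays it.
On the remaining 2×2 (R1, R2 vs C, R):
Let Row play R1 with probability p. Expected payoff against C: 6p + (-3)(1−p) = 9p − 3; against R: (-2)p + (-1)(1−p) = −p − 1.
Setting these equal: 9p − 3 = −p − 1 ⇒ 10p = 2 ⇒ p = 1/5, and the value is (9)·(1/5) − 3 = -6/5.
For Column: with q = P(C), equating R1's and R2's payoffs gives 8q − 2 = −2q − 1 ⇒ q = 1/10.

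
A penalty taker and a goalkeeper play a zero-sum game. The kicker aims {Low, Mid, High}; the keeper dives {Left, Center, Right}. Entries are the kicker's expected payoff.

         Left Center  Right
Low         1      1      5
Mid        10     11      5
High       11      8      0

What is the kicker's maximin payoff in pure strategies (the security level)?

Row minima: Low → 1, Mid → 5, High → 0.
The best of these is 5.

5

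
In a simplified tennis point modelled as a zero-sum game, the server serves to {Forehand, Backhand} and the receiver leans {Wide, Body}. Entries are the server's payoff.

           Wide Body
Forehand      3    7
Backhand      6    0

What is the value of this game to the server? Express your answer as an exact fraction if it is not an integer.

Row minima: Forehand → 3, Backhand → 0; maximin = 3.
Column maxima: Wide → 6, Body → 7; minimax = 6.
3 ≠ 6, so there is no saddle point; optimal play is mixed.
Let the server play Forehand with probability p. Expected payoff against Wide: 3p + 6(1−p) = −3p + 6; against Body: 7p + 0(1−p) = 7p.
Setting these equal: −3p + 6 = 7p ⇒ −10p = -6 ⇒ p = 3/5, and the value is (-3)·(3/5) + 6 = 21/5.
For the receiver: with q = P(Wide), equating Forehand's and Backhand's payoffs gives −4q + 7 = 6q ⇒ q = 7/10.

21/5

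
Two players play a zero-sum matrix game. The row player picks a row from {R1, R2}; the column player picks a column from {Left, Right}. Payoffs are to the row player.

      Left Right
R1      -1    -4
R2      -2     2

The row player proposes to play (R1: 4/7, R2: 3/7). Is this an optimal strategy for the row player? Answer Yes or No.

Against Left this mix gives (4/7)·(-1) + (3/7)·(-2) = -10/7.
Against Right this mix gives (4/7)·(-4) + (3/7)·2 = -10/7.
All of the column player's active replies (Left, Right) yield -10/7, and no column does worse for the row player. The mix makes the column player indifferent and guarantees -10/7, so it is optimal.

Yes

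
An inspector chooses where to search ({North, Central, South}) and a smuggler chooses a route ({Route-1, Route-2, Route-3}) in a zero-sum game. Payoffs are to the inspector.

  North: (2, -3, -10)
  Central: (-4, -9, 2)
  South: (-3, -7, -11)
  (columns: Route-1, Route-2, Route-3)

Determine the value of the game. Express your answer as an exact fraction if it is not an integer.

Row minima: North → -10, Central → -9, South → -11; maximin = -9.
Column maxima: Route-1 → 2, Route-2 → -3, Route-3 → 2; minimax = -3.
-9 ≠ -3, so there is no saddle point; optimal play is mixed.
South is strictly dominated by North, so the inspector never plays it.
Route-1 is strictly dominated by Route-2 (it gives the inspector strictly more in every row), so the smuggler never plays it.
On the remaining 2×2 (North, Central vs Route-2, Route-3):
Let the inspector play North with probability p. Expected payoff against Route-2: (-3)p + (-9)(1−p) = 6p − 9; against Route-3: (-10)p + 2(1−p) = −12p + 2.
Setting these equal: 6p − 9 = −12p + 2 ⇒ 18p = 11 ⇒ p = 11/18, and the value is (6)·(11/18) − 9 = -16/3.
For the smuggler: with q = P(Route-2), equating North's and Central's payoffs gives 7q − 10 = −11q + 2 ⇒ q = 2/3.

-16/3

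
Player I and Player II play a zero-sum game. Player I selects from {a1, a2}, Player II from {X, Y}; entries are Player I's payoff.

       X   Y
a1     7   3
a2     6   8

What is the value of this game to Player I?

19/3

Row minima: a1 → 3, a2 → 6; maximin = 6.
Column maxima: X → 7, Y → 8; minimax = 7.
6 ≠ 7, so there is no saddle point; optimal play is mixed.
Let Player I play a1 with probability p. Expected payoff against X: 7p + 6(1−p) = p + 6; against Y: 3p + 8(1−p) = −5p + 8.
Setting these equal: p + 6 = −5p + 8 ⇒ 6p = 2 ⇒ p = 1/3, and the value is (1)·(1/3) + 6 = 19/3.
For Player II: with q = P(X), equating a1's and a2's payoffs gives 4q + 3 = −2q + 8 ⇒ q = 5/6.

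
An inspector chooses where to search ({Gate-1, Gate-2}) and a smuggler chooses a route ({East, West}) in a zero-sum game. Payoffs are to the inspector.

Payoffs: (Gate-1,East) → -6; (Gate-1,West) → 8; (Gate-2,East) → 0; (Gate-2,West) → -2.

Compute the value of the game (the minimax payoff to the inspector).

Row minima: Gate-1 → -6, Gate-2 → -2; maximin = -2.
Column maxima: East → 0, West → 8; minimax = 0.
-2 ≠ 0, so there is no saddle point; optimal play is mixed.
Let the inspector play Gate-1 with probability p. Expected payoff against East: (-6)p + 0(1−p) = −6p; against West: 8p + (-2)(1−p) = 10p − 2.
Setting these equal: −6p = 10p − 2 ⇒ −16p = -2 ⇒ p = 1/8, and the value is (-6)·(1/8) = -3/4.
For the smuggler: with q = P(East), equating Gate-1's and Gate-2's payoffs gives −14q + 8 = 2q − 2 ⇒ q = 5/8.

-3/4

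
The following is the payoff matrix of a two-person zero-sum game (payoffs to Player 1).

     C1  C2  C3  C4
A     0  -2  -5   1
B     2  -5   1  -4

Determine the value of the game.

Row minima: A → -5, B → -5; maximin = -5.
Column maxima: C1 → 2, C2 → -2, C3 → 1, C4 → 1; minimax = -2.
-5 ≠ -2, so there is no saddle point; optimal play is mixed.
C1 is strictly dominated by C2 (it gives Player 1 strictly more in every row), so Player 2 never plays it.
C4 is strictly dominated by C2 (it gives Player 1 strictly more in every row), so Player 2 never plays it.
On the remaining 2×2 (A, B vs C2, C3):
Let Player 1 play A with probability p. Expected payoff against C2: (-2)p + (-5)(1−p) = 3p − 5; against C3: (-5)p + 1(1−p) = −6p + 1.
Setting these equal: 3p − 5 = −6p + 1 ⇒ 9p = 6 ⇒ p = 2/3, and the value is (3)·(2/3) − 5 = -3.
For Player 2: with q = P(C2), equating A's and B's payoffs gives 3q − 5 = −6q + 1 ⇒ q = 2/3.

-3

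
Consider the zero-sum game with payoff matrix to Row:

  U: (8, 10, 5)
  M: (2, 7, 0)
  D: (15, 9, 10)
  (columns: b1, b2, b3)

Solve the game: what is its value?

55/6

Row minima: U → 5, M → 0, D → 9; maximin = 9.
Column maxima: b1 → 15, b2 → 10, b3 → 10; minimax = 10.
9 ≠ 10, so there is no saddle point; optimal play is mixed.
M is strictly dominated by U, so Row never plays it.
b1 is strictly dominated by b3 (it gives Row strictly more in every row), so Column never plays it.
On the remaining 2×2 (U, D vs b2, b3):
Let Row play U with probability p. Expected payoff against b2: 10p + 9(1−p) = p + 9; against b3: 5p + 10(1−p) = −5p + 10.
Setting these equal: p + 9 = −5p + 10 ⇒ 6p = 1 ⇒ p = 1/6, and the value is (1)·(1/6) + 9 = 55/6.
For Column: with q = P(b2), equating U's and D's payoffs gives 5q + 5 = −q + 10 ⇒ q = 5/6.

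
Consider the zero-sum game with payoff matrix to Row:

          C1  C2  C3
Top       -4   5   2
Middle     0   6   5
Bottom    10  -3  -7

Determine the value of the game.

25/11

Row minima: Top → -4, Middle → 0, Bottom → -7; maximin = 0.
Column maxima: C1 → 10, C2 → 6, C3 → 5; minimax = 5.
0 ≠ 5, so there is no saddle point; optimal play is mixed.
Top is strictly dominated by Middle, so Row never plays it.
C2 is strictly dominated by C3 (it gives Row strictly more in every row), so Column never plays it.
On the remaining 2×2 (Middle, Bottom vs C1, C3):
Let Row play Middle with probability p. Expected payoff against C1: 0p + 10(1−p) = −10p + 10; against C3: 5p + (-7)(1−p) = 12p − 7.
Setting these equal: −10p + 10 = 12p − 7 ⇒ −22p = -17 ⇒ p = 17/22, and the value is (-10)·(17/22) + 10 = 25/11.
For Column: with q = P(C1), equating Middle's and Bottom's payoffs gives −5q + 5 = 17q − 7 ⇒ q = 6/11.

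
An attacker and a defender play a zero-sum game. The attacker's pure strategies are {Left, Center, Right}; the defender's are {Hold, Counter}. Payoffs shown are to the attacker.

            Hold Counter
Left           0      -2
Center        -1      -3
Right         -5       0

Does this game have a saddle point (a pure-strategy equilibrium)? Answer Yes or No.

No

Row minima: Left → -2, Center → -3, Right → -5; maximin = -2.
Column maxima: Hold → 0, Counter → 0; minimax = 0.
-2 ≠ 0, so no pure-strategy equilibrium exists.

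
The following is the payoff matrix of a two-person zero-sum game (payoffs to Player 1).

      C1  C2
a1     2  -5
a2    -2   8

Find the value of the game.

6/17

Row minima: a1 → -5, a2 → -2; maximin = -2.
Column maxima: C1 → 2, C2 → 8; minimax = 2.
-2 ≠ 2, so there is no saddle point; optimal play is mixed.
Let Player 1 play a1 with probability p. Expected payoff against C1: 2p + (-2)(1−p) = 4p − 2; against C2: (-5)p + 8(1−p) = −13p + 8.
Setting these equal: 4p − 2 = −13p + 8 ⇒ 17p = 10 ⇒ p = 10/17, and the value is (4)·(10/17) − 2 = 6/17.
For Player 2: with q = P(C1), equating a1's and a2's payoffs gives 7q − 5 = −10q + 8 ⇒ q = 13/17.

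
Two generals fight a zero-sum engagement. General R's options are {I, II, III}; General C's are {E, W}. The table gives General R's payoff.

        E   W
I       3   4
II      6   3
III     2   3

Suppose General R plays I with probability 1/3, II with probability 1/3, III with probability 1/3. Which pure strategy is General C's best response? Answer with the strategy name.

If General C plays E, General R's expected payoff is (1/3)·3 + (1/3)·6 + (1/3)·2 = 11/3.
If General C plays W, General R's expected payoff is (1/3)·4 + (1/3)·3 + (1/3)·3 = 10/3.
General C minimizes General R's payoff; the smallest is 10/3, so the best response is W.

W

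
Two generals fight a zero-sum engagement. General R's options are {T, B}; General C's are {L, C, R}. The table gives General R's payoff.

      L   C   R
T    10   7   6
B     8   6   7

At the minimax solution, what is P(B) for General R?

1/2

Row minima: T → 6, B → 6; maximin = 6.
Column maxima: L → 10, C → 7, R → 7; minimax = 7.
6 ≠ 7, so there is no saddle point; optimal play is mixed.
L is strictly dominated by C (it gives General R strictly more in every row), so General C never plays it.
On the remaining 2×2 (T, B vs C, R):
Let General R play T with probability p. Expected payoff against C: 7p + 6(1−p) = p + 6; against R: 6p + 7(1−p) = −p + 7.
Setting these equal: p + 6 = −p + 7 ⇒ 2p = 1 ⇒ p = 1/2, and the value is (1)·(1/2) + 6 = 13/2.
For General C: with q = P(C), equating T's and B's payoffs gives q + 6 = −q + 7 ⇒ q = 1/2.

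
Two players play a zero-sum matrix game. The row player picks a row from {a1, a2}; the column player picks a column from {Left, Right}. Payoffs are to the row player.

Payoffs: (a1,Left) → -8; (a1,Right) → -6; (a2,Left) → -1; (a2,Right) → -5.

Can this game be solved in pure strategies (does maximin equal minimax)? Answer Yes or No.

Row minima: a1 → -8, a2 → -5; maximin = -5.
Column maxima: Left → -1, Right → -5; minimax = -5.
maximin = minimax = -5, so a saddle point exists.

Yes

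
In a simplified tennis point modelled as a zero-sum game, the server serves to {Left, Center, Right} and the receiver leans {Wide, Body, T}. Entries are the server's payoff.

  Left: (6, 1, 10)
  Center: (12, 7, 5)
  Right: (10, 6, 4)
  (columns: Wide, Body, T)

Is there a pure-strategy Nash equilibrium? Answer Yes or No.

Row minima: Left → 1, Center → 5, Right → 4; maximin = 5.
Column maxima: Wide → 12, Body → 7, T → 10; minimax = 7.
5 ≠ 7, so no pure-strategy equilibrium exists.

No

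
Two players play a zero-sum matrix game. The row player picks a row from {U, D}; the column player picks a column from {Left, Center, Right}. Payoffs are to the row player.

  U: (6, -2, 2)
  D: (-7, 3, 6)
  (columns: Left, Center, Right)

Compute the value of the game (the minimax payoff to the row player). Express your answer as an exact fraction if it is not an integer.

Row minima: U → -2, D → -7; maximin = -2.
Column maxima: Left → 6, Center → 3, Right → 6; minimax = 3.
-2 ≠ 3, so there is no saddle point; optimal play is mixed.
Right is strictly dominated by Center (it gives the row player strictly more in every row), so the column player never plays it.
On the remaining 2×2 (U, D vs Left, Center):
Let the row player play U with probability p. Expected payoff against Left: 6p + (-7)(1−p) = 13p − 7; against Center: (-2)p + 3(1−p) = −5p + 3.
Setting these equal: 13p − 7 = −5p + 3 ⇒ 18p = 10 ⇒ p = 5/9, and the value is (13)·(5/9) − 7 = 2/9.
For the column player: with q = P(Left), equating U's and D's payoffs gives 8q − 2 = −10q + 3 ⇒ q = 5/18.

2/9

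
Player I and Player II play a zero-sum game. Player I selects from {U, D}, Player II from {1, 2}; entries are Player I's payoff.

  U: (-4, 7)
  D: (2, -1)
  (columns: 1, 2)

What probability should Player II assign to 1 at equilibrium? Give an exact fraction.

4/7

Row minima: U → -4, D → -1; maximin = -1.
Column maxima: 1 → 2, 2 → 7; minimax = 2.
-1 ≠ 2, so there is no saddle point; optimal play is mixed.
Let Player I play U with probability p. Expected payoff against 1: (-4)p + 2(1−p) = −6p + 2; against 2: 7p + (-1)(1−p) = 8p − 1.
Setting these equal: −6p + 2 = 8p − 1 ⇒ −14p = -3 ⇒ p = 3/14, and the value is (-6)·(3/14) + 2 = 5/7.
For Player II: with q = P(1), equating U's and D's payoffs gives −11q + 7 = 3q − 1 ⇒ q = 4/7.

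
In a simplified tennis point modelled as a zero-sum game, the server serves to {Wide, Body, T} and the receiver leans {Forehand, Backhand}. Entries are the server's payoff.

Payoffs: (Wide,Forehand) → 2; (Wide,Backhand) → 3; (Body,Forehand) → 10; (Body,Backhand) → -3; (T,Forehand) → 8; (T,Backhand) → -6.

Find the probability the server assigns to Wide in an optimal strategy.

Row minima: Wide → 2, Body → -3, T → -6; maximin = 2.
Column maxima: Forehand → 10, Backhand → 3; minimax = 3.
2 ≠ 3, so there is no saddle point; optimal play is mixed.
T is strictly dominated by Body, so the server never plays it.
On the remaining 2×2 (Wide, Body vs Forehand, Backhand):
Let the server play Wide with probability p. Expected payoff against Forehand: 2p + 10(1−p) = −8p + 10; against Backhand: 3p + (-3)(1−p) = 6p − 3.
Setting these equal: −8p + 10 = 6p − 3 ⇒ −14p = -13 ⇒ p = 13/14, and the value is (-8)·(13/14) + 10 = 18/7.
For the receiver: with q = P(Forehand), equating Wide's and Body's payoffs gives −q + 3 = 13q − 3 ⇒ q = 3/7.

13/14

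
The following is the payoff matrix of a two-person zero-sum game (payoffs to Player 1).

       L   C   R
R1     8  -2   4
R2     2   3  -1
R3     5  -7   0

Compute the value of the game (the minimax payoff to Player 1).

Row minima: R1 → -2, R2 → -1, R3 → -7; maximin = -1.
Column maxima: L → 8, C → 3, R → 4; minimax = 3.
-1 ≠ 3, so there is no saddle point; optimal play is mixed.
R3 is strictly dominated by R1, so Player 1 never plays it.
L is strictly dominated by R (it gives Player 1 strictly more in every row), so Player 2 never plays it.
On the remaining 2×2 (R1, R2 vs C, R):
Let Player 1 play R1 with probability p. Expected payoff against C: (-2)p + 3(1−p) = −5p + 3; against R: 4p + (-1)(1−p) = 5p − 1.
Setting these equal: −5p + 3 = 5p − 1 ⇒ −10p = -4 ⇒ p = 2/5, and the value is (-5)·(2/5) + 3 = 1.
For Player 2: with q = P(C), equating R1's and R2's payoffs gives −6q + 4 = 4q − 1 ⇒ q = 1/2.

1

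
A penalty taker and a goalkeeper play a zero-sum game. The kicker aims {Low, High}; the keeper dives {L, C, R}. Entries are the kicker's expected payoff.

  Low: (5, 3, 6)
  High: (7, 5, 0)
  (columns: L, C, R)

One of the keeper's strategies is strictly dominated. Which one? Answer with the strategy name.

C holds the kicker's payoff strictly below L in every row: 3 < 5, 5 < 7.
So L is strictly dominated for the keeper.

L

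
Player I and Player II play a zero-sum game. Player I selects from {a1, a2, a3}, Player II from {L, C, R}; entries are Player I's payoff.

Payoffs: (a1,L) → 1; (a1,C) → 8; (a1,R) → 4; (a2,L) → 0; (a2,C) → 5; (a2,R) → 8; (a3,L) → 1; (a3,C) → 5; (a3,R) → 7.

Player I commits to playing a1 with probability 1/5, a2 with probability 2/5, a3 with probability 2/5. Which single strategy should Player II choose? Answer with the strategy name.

L

If Player II plays L, Player I's expected payoff is (1/5)·1 + (2/5)·0 + (2/5)·1 = 3/5.
If Player II plays C, Player I's expected payoff is (1/5)·8 + (2/5)·5 + (2/5)·5 = 28/5.
If Player II plays R, Player I's expected payoff is (1/5)·4 + (2/5)·8 + (2/5)·7 = 34/5.
Player II minimizes Player I's payoff; the smallest is 3/5, so the best response is L.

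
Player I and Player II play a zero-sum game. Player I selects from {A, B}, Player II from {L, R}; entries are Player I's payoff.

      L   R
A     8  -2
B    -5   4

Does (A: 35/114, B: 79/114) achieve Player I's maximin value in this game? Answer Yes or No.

No

Against L this mix gives (35/114)·8 + (79/114)·(-5) = -115/114.
Against R this mix gives (35/114)·(-2) + (79/114)·4 = 41/19.
Player II will play L, holding Player I to -115/114. Shifting weight toward the row that does better against L would raise this floor (the equalizing mix achieves 22/19 against both L and R), so the proposed strategy is not optimal.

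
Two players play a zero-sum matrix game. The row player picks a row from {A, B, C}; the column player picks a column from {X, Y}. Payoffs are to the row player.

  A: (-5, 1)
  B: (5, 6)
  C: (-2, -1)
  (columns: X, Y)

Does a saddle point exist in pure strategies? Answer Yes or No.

Row minima: A → -5, B → 5, C → -2; maximin = 5.
Column maxima: X → 5, Y → 6; minimax = 5.
maximin = minimax = 5, so a saddle point exists.

Yes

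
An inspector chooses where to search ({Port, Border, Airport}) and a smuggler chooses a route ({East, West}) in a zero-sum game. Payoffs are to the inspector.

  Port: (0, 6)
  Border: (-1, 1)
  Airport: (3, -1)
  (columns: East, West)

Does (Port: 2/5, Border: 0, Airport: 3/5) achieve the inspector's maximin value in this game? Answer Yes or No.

Against East this mix gives (2/5)·0 + (3/5)·3 = 9/5.
Against West this mix gives (2/5)·6 + (3/5)·(-1) = 9/5.
All of the smuggler's active replies (East, West) yield 9/5, and no column does worse for the inspector. The mix makes the smuggler indifferent and guarantees 9/5, so it is optimal.

Yes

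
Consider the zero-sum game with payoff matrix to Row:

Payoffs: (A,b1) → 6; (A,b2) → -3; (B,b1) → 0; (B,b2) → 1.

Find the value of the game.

3/5

Row minima: A → -3, B → 0; maximin = 0.
Column maxima: b1 → 6, b2 → 1; minimax = 1.
0 ≠ 1, so there is no saddle point; optimal play is mixed.
Let Row play A with probability p. Expected payoff against b1: 6p + 0(1−p) = 6p; against b2: (-3)p + 1(1−p) = −4p + 1.
Setting these equal: 6p = −4p + 1 ⇒ 10p = 1 ⇒ p = 1/10, and the value is (6)·(1/10) = 3/5.
For Column: with q = P(b1), equating A's and B's payoffs gives 9q − 3 = −q + 1 ⇒ q = 2/5.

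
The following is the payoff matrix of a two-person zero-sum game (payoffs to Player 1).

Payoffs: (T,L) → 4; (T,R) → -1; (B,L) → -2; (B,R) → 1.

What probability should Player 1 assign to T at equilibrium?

Row minima: T → -1, B → -2; maximin = -1.
Column maxima: L → 4, R → 1; minimax = 1.
-1 ≠ 1, so there is no saddle point; optimal play is mixed.
Let Player 1 play T with probability p. Expected payoff against L: 4p + (-2)(1−p) = 6p − 2; against R: (-1)p + 1(1−p) = −2p + 1.
Setting these equal: 6p − 2 = −2p + 1 ⇒ 8p = 3 ⇒ p = 3/8, and the value is (6)·(3/8) − 2 = 1/4.
For Player 2: with q = P(L), equating T's and B's payoffs gives 5q − 1 = −3q + 1 ⇒ q = 1/4.

3/8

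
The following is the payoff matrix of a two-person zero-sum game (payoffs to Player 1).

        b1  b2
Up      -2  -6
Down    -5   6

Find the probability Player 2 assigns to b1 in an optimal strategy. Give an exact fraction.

Row minima: Up → -6, Down → -5; maximin = -5.
Column maxima: b1 → -2, b2 → 6; minimax = -2.
-5 ≠ -2, so there is no saddle point; optimal play is mixed.
Let Player 1 play Up with probability p. Expected payoff against b1: (-2)p + (-5)(1−p) = 3p − 5; against b2: (-6)p + 6(1−p) = −12p + 6.
Setting these equal: 3p − 5 = −12p + 6 ⇒ 15p = 11 ⇒ p = 11/15, and the value is (3)·(11/15) − 5 = -14/5.
For Player 2: with q = P(b1), equating Up's and Down's payoffs gives 4q − 6 = −11q + 6 ⇒ q = 4/5.

4/5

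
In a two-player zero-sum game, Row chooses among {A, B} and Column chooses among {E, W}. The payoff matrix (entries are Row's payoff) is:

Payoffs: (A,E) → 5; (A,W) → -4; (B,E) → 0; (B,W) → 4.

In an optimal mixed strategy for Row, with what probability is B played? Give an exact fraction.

9/13

Row minima: A → -4, B → 0; maximin = 0.
Column maxima: E → 5, W → 4; minimax = 4.
0 ≠ 4, so there is no saddle point; optimal play is mixed.
Let Row play A with probability p. Expected payoff against E: 5p + 0(1−p) = 5p; against W: (-4)p + 4(1−p) = −8p + 4.
Setting these equal: 5p = −8p + 4 ⇒ 13p = 4 ⇒ p = 4/13, and the value is (5)·(4/13) = 20/13.
For Column: with q = P(E), equating A's and B's payoffs gives 9q − 4 = −4q + 4 ⇒ q = 8/13.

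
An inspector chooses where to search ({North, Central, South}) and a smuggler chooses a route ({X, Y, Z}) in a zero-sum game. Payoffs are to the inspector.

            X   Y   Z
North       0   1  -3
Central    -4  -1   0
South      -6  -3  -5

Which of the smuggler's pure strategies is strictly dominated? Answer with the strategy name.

X holds the inspector's payoff strictly below Y in every row: 0 < 1, -4 < -1, -6 < -3.
So Y is strictly dominated for the smuggler.

Y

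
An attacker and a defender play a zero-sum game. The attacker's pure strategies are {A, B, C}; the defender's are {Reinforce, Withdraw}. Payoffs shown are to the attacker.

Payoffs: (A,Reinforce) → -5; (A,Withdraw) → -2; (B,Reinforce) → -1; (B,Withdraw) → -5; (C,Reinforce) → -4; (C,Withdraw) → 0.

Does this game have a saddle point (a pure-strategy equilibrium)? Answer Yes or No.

No

Row minima: A → -5, B → -5, C → -4; maximin = -4.
Column maxima: Reinforce → -1, Withdraw → 0; minimax = -1.
-4 ≠ -1, so no pure-strategy equilibrium exists.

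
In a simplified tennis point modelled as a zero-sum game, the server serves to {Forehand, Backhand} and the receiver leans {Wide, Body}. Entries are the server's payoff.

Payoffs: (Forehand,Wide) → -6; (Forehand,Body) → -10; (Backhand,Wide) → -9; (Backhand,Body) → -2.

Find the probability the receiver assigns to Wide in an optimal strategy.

8/11

Row minima: Forehand → -10, Backhand → -9; maximin = -9.
Column maxima: Wide → -6, Body → -2; minimax = -6.
-9 ≠ -6, so there is no saddle point; optimal play is mixed.
Let the server play Forehand with probability p. Expected payoff against Wide: (-6)p + (-9)(1−p) = 3p − 9; against Body: (-10)p + (-2)(1−p) = −8p − 2.
Setting these equal: 3p − 9 = −8p − 2 ⇒ 11p = 7 ⇒ p = 7/11, and the value is (3)·(7/11) − 9 = -78/11.
For the receiver: with q = P(Wide), equating Forehand's and Backhand's payoffs gives 4q − 10 = −7q − 2 ⇒ q = 8/11.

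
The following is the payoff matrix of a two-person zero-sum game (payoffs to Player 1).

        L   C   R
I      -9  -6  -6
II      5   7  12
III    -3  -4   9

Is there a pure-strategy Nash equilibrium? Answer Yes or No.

Yes

Row minima: I → -9, II → 5, III → -4; maximin = 5.
Column maxima: L → 5, C → 7, R → 12; minimax = 5.
maximin = minimax = 5, so a saddle point exists.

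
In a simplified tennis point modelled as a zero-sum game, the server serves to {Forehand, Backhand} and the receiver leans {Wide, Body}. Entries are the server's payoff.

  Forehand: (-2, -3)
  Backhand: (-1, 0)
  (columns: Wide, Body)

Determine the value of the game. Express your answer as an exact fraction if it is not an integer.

-1

Row minima: Forehand → -3, Backhand → -1; maximin = -1.
Column maxima: Wide → -1, Body → 0; minimax = -1.
Since maximin = minimax = -1, there is a saddle point and the value is -1.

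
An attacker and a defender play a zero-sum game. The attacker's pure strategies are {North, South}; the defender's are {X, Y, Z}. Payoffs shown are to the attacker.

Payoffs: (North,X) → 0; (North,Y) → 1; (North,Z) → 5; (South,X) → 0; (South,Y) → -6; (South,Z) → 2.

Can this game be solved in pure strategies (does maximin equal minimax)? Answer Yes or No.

Yes

Row minima: North → 0, South → -6; maximin = 0.
Column maxima: X → 0, Y → 1, Z → 5; minimax = 0.
maximin = minimax = 0, so a saddle point exists.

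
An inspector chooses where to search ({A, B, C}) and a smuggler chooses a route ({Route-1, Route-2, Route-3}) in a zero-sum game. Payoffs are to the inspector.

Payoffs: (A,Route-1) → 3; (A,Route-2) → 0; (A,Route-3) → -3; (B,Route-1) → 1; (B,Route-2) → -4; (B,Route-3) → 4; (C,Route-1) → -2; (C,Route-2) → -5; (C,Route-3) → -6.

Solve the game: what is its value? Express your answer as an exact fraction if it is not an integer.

-12/11

Row minima: A → -3, B → -4, C → -6; maximin = -3.
Column maxima: Route-1 → 3, Route-2 → 0, Route-3 → 4; minimax = 0.
-3 ≠ 0, so there is no saddle point; optimal play is mixed.
C is strictly dominated by A, so the inspector never plays it.
Route-1 is strictly dominated by Route-2 (it gives the inspector strictly more in every row), so the smuggler never plays it.
On the remaining 2×2 (A, B vs Route-2, Route-3):
Let the inspector play A with probability p. Expected payoff against Route-2: 0p + (-4)(1−p) = 4p − 4; against Route-3: (-3)p + 4(1−p) = −7p + 4.
Setting these equal: 4p − 4 = −7p + 4 ⇒ 11p = 8 ⇒ p = 8/11, and the value is (4)·(8/11) − 4 = -12/11.
For the smuggler: with q = P(Route-2), equating A's and B's payoffs gives 3q − 3 = −8q + 4 ⇒ q = 7/11.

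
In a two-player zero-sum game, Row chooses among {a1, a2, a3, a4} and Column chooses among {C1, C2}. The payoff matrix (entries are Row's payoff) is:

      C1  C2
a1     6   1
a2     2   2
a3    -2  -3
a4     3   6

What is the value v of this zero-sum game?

Row minima: a1 → 1, a2 → 2, a3 → -3, a4 → 3; maximin = 3.
Column maxima: C1 → 6, C2 → 6; minimax = 6.
3 ≠ 6, so there is no saddle point; optimal play is mixed.
a2 is strictly dominated by a4, so Row never plays it.
a3 is strictly dominated by a1, so Row never plays it.
On the remaining 2×2 (a1, a4 vs C1, C2):
Let Row play a1 with probability p. Expected payoff against C1: 6p + 3(1−p) = 3p + 3; against C2: 1p + 6(1−p) = −5p + 6.
Setting these equal: 3p + 3 = −5p + 6 ⇒ 8p = 3 ⇒ p = 3/8, and the value is (3)·(3/8) + 3 = 33/8.
For Column: with q = P(C1), equating a1's and a4's payoffs gives 5q + 1 = −3q + 6 ⇒ q = 5/8.

33/8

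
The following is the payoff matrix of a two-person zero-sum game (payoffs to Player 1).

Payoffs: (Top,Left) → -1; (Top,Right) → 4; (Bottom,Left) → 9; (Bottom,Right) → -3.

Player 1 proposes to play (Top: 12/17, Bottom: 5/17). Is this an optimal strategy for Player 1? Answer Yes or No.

Against Left this mix gives (12/17)·(-1) + (5/17)·9 = 33/17.
Against Right this mix gives (12/17)·4 + (5/17)·(-3) = 33/17.
All of Player 2's active replies (Left, Right) yield 33/17, and no column does worse for Player 1. The mix makes Player 2 indifferent and guarantees 33/17, so it is optimal.

Yes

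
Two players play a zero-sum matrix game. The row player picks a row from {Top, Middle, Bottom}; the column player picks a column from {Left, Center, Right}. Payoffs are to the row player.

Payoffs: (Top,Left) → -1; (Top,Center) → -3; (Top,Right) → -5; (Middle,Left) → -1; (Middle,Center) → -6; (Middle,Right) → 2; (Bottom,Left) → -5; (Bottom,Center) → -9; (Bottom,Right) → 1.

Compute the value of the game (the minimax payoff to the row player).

Row minima: Top → -5, Middle → -6, Bottom → -9; maximin = -5.
Column maxima: Left → -1, Center → -3, Right → 2; minimax = -3.
-5 ≠ -3, so there is no saddle point; optimal play is mixed.
Bottom is strictly dominated by Middle, so the row player never plays it.
Left is strictly dominated by Center (it gives the row player strictly more in every row), so the column player never plays it.
On the remaining 2×2 (Top, Middle vs Center, Right):
Let the row player play Top with probability p. Expected payoff against Center: (-3)p + (-6)(1−p) = 3p − 6; against Right: (-5)p + 2(1−p) = −7p + 2.
Setting these equal: 3p − 6 = −7p + 2 ⇒ 10p = 8 ⇒ p = 4/5, and the value is (3)·(4/5) − 6 = -18/5.
For the column player: with q = P(Center), equating Top's and Middle's payoffs gives 2q − 5 = −8q + 2 ⇒ q = 7/10.

-18/5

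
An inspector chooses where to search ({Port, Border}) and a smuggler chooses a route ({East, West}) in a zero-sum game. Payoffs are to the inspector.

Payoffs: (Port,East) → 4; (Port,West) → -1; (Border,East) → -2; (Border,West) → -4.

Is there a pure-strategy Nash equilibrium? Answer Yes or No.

Yes

Row minima: Port → -1, Border → -4; maximin = -1.
Column maxima: East → 4, West → -1; minimax = -1.
maximin = minimax = -1, so a saddle point exists.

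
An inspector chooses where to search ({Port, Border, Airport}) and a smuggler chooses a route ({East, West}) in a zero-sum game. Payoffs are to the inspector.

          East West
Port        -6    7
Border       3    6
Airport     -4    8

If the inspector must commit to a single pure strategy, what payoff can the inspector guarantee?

3

Row minima: Port → -6, Border → 3, Airport → -4.
The best of these is 3.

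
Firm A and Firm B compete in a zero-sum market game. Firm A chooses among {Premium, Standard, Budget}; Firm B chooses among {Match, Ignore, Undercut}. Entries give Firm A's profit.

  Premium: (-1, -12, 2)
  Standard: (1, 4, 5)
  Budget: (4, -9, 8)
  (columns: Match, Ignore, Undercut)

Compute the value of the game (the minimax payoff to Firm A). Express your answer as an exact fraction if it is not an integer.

25/16

Row minima: Premium → -12, Standard → 1, Budget → -9; maximin = 1.
Column maxima: Match → 4, Ignore → 4, Undercut → 8; minimax = 4.
1 ≠ 4, so there is no saddle point; optimal play is mixed.
Premium is strictly dominated by Standard, so Firm A never plays it.
Undercut is strictly dominated by Match (it gives Firm A strictly more in every row), so Firm B never plays it.
On the remaining 2×2 (Standard, Budget vs Match, Ignore):
Let Firm A play Standard with probability p. Expected payoff against Match: 1p + 4(1−p) = −3p + 4; against Ignore: 4p + (-9)(1−p) = 13p − 9.
Setting these equal: −3p + 4 = 13p − 9 ⇒ −16p = -13 ⇒ p = 13/16, and the value is (-3)·(13/16) + 4 = 25/16.
For Firm B: with q = P(Match), equating Standard's and Budget's payoffs gives −3q + 4 = 13q − 9 ⇒ q = 13/16.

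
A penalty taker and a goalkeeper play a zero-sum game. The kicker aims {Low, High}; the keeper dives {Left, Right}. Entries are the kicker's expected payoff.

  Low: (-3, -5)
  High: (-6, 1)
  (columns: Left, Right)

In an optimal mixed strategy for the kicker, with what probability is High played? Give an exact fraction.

Row minima: Low → -5, High → -6; maximin = -5.
Column maxima: Left → -3, Right → 1; minimax = -3.
-5 ≠ -3, so there is no saddle point; optimal play is mixed.
Let the kicker play Low with probability p. Expected payoff against Left: (-3)p + (-6)(1−p) = 3p − 6; against Right: (-5)p + 1(1−p) = −6p + 1.
Setting these equal: 3p − 6 = −6p + 1 ⇒ 9p = 7 ⇒ p = 7/9, and the value is (3)·(7/9) − 6 = -11/3.
For the keeper: with q = P(Left), equating Low's and High's payoffs gives 2q − 5 = −7q + 1 ⇒ q = 2/3.

2/9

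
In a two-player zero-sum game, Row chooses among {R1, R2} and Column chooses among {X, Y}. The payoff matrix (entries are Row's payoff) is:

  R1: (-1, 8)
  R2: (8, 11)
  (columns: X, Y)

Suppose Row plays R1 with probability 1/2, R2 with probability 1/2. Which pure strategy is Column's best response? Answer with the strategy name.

If Column plays X, Row's expected payoff is (1/2)·(-1) + (1/2)·8 = 7/2.
If Column plays Y, Row's expected payoff is (1/2)·8 + (1/2)·11 = 19/2.
Column minimizes Row's payoff; the smallest is 7/2, so the best response is X.

X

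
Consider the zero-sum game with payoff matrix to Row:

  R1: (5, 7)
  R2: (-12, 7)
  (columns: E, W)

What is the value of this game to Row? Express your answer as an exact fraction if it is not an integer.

Row minima: R1 → 5, R2 → -12; maximin = 5.
Column maxima: E → 5, W → 7; minimax = 5.
Since maximin = minimax = 5, there is a saddle point and the value is 5.

5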